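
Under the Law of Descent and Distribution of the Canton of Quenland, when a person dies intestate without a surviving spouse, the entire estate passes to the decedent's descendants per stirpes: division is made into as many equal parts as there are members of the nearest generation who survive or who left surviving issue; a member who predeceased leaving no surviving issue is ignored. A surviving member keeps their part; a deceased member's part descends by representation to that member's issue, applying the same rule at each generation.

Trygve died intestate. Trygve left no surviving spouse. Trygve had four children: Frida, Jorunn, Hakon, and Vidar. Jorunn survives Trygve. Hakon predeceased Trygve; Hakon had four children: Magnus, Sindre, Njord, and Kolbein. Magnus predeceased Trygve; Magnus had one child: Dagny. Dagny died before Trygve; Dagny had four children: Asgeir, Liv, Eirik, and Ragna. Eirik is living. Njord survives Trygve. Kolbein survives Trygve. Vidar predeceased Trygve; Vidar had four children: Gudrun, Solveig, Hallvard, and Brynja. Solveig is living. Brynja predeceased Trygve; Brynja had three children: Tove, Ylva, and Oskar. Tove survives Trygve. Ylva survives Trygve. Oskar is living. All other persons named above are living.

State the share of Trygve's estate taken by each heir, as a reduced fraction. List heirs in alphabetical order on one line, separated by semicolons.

There is no surviving spouse, so the entire estate passes to Trygve's descendants per stirpes.
The estate is divided into 4 equal shares of 1/4 among Frida, Jorunn, Hakon, Vidar.
Frida is living and takes 1/4.
Jorunn is living and takes 1/4.
Hakon predeceased; the 1/4 allotted to Hakon's branch passes to Hakon's issue by representation.
The 1/4 is divided into 4 equal shares of 1/16 among Magnus, Sindre, Njord, Kolbein.
Magnus predeceased; the 1/16 allotted to Magnus's branch passes to Magnus's issue by representation.
Dagny's line is the sole branch at this level, so the full 1/16 passes to Dagny's issue by representation.
The 1/16 is divided into 4 equal shares of 1/64 among Asgeir, Liv, Eirik, Ragna.
Asgeir is living and takes 1/64.
Liv is living and takes 1/64.
Eirik is living and takes 1/64.
Ragna is living and takes 1/64.
Sindre is living and takes 1/16.
Njord is living and takes 1/16.
Kolbein is living and takes 1/16.
Vidar predeceased; the 1/4 allotted to Vidar's branch passes to Vidar's issue by representation.
The 1/4 is divided into 4 equal shares of 1/16 among Gudrun, Solveig, Hallvard, Brynja.
Gudrun is living and takes 1/16.
Solveig is living and takes 1/16.
Hallvard is living and takes 1/16.
Brynja predeceased; the 1/16 allotted to Brynja's branch passes to Brynja's issue by representation.
The 1/16 is divided into 3 equal shares of 1/48 among Tove, Ylva, Oskar.
Tove is living and takes 1/48.
Ylva is living and takes 1/48.
Oskar is living and takes 1/48.

Asgeir 1/64; Eirik 1/64; Frida 1/4; Gudrun 1/16; Hallvard 1/16; Jorunn 1/4; Kolbein 1/16; Liv 1/64; Njord 1/16; Oskar 1/48; Ragna 1/64; Sindre 1/16; Solveig 1/16; Tove 1/48; Ylva 1/48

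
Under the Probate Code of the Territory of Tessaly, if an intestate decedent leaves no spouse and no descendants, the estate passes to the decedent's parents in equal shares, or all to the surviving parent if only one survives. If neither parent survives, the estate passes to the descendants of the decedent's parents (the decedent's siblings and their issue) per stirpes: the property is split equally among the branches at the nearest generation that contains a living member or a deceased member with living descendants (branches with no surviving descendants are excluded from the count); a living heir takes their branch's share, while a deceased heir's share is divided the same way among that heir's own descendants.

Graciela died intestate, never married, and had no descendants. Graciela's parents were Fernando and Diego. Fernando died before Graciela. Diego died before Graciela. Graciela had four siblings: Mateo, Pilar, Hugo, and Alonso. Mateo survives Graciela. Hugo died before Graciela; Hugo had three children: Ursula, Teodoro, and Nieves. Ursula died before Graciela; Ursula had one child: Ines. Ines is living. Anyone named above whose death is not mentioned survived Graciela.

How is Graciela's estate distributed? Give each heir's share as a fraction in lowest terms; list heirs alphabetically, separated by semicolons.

Neither parent survives and there are no descendants, so the estate passes to Graciela's siblings and their issue per stirpes.
The estate is divided into 4 equal shares of 1/4 among Mateo, Pilar, Hugo, Alonso.
Mateo is living and takes 1/4.
Pilar is living and takes 1/4.
Hugo predeceased; the 1/4 allotted to Hugo's branch passes to Hugo's issue by representation.
The 1/4 is divided into 3 equal shares of 1/12 among Ursula, Teodoro, Nieves.
Ursula predeceased; the 1/12 allotted to Ursula's branch passes to Ursula's issue by representation.
Ines is the sole taker at this level and receives the full 1/12.
Teodoro is living and takes 1/12.
Nieves is living and takes 1/12.
Alonso is living and takes 1/4.

Alonso 1/4; Ines 1/12; Mateo 1/4; Nieves 1/12; Pilar 1/4; Teodoro 1/12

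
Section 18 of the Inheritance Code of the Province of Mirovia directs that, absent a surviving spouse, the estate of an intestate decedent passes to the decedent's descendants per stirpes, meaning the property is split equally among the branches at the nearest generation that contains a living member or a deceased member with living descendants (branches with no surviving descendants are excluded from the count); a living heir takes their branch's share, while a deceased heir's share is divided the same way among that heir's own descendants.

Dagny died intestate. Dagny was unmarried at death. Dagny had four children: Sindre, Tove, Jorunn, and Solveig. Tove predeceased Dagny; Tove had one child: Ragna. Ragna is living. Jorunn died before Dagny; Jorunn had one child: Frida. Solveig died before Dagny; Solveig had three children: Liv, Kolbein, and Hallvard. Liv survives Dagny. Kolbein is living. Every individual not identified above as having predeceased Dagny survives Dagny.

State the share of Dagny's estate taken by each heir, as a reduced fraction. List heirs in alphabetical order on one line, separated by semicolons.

There is no surviving spouse, so the entire estate passes to Dagny's descendants per stirpes.
The estate is divided into 4 equal shares of 1/4 among Sindre, Tove, Jorunn, Solveig.
Sindre is living and takes 1/4.
Tove predeceased; the 1/4 allotted to Tove's branch passes to Tove's issue by representation.
Ragna is the sole taker at this level and receives the full 1/4.
Jorunn predeceased; the 1/4 allotted to Jorunn's branch passes to Jorunn's issue by representation.
Frida is the sole taker at this level and receives the full 1/4.
Solveig predeceased; the 1/4 allotted to Solveig's branch passes to Solveig's issue by representation.
The 1/4 is divided into 3 equal shares of 1/12 among Liv, Kolbein, Hallvard.
Liv is living and takes 1/12.
Kolbein is living and takes 1/12.
Hallvard is living and takes 1/12.

Frida 1/4; Hallvard 1/12; Kolbein 1/12; Liv 1/12; Ragna 1/4; Sindre 1/4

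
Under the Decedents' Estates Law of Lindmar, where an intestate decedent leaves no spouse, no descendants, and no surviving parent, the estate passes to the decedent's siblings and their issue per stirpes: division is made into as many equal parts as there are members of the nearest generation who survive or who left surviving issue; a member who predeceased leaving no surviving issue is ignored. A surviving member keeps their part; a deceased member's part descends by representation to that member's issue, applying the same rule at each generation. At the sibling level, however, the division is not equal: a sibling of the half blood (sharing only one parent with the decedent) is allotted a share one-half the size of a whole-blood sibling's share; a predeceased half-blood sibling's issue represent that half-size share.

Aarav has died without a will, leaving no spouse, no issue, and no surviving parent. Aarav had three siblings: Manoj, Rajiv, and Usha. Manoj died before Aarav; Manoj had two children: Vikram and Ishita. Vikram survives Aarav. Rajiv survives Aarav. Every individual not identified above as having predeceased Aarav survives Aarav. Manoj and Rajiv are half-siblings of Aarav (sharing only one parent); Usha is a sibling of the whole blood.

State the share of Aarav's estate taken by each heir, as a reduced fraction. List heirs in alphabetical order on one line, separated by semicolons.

Ishita 1/8; Rajiv 1/4; Usha 1/2; Vikram 1/8

No spouse, descendants, or parent survives, so the estate passes to Aarav's siblings per stirpes.
Half-blood siblings count for one-half the weight of whole-blood siblings at the initial division.
Dividing 1 in proportion to weights (total weight 2): Manoj (weight 1/2) → 1/4; Rajiv (weight 1/2) → 1/4; Usha (weight 1) → 1/2.
Manoj predeceased; the 1/4 allotted to Manoj's branch passes to Manoj's issue by representation.
The 1/4 is divided into 2 equal shares of 1/8 among Vikram, Ishita.
Vikram is living and takes 1/8.
Ishita is living and takes 1/8.
Rajiv is living and takes 1/4.
Usha is living and takes 1/2.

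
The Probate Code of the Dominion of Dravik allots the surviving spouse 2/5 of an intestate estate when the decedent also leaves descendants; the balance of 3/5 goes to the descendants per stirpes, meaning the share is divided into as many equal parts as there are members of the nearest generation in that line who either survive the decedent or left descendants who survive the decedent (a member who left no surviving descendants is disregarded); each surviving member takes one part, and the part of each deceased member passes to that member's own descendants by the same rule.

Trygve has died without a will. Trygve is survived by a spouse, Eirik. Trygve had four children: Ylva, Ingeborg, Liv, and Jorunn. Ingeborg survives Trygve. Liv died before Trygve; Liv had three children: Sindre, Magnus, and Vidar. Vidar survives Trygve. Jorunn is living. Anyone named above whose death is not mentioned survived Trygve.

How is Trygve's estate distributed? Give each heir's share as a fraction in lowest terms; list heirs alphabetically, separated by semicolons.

Eirik, as surviving spouse, takes 2/5.
The remaining 3/5 passes to Trygve's descendants per stirpes.
The 3/5 is divided into 4 equal shares of 3/20 among Ylva, Ingeborg, Liv, Jorunn.
Ylva is living and takes 3/20.
Ingeborg is living and takes 3/20.
Liv predeceased; the 3/20 allotted to Liv's branch passes to Liv's issue by representation.
The 3/20 is divided into 3 equal shares of 1/20 among Sindre, Magnus, Vidar.
Sindre is living and takes 1/20.
Magnus is living and takes 1/20.
Vidar is living and takes 1/20.
Jorunn is living and takes 3/20.

Eirik 2/5; Ingeborg 3/20; Jorunn 3/20; Magnus 1/20; Sindre 1/20; Vidar 1/20; Ylva 3/20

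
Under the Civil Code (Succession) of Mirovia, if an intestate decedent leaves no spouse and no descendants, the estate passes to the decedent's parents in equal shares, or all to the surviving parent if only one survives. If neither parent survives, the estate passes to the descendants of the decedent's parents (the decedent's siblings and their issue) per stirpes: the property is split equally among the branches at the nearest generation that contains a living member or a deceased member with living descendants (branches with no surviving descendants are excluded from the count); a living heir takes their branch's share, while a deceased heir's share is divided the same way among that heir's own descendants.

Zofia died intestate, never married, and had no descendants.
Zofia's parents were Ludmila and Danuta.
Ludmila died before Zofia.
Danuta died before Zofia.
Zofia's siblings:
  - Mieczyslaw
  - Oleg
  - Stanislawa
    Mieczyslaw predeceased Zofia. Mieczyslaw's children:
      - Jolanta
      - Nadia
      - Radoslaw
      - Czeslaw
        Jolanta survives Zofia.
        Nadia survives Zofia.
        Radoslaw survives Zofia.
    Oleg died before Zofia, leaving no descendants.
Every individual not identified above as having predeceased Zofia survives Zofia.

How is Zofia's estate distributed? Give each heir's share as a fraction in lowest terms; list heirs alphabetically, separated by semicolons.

Czeslaw 1/8; Jolanta 1/8; Nadia 1/8; Radoslaw 1/8; Stanislawa 1/2

Neither parent survives and there are no descendants, so the estate passes to Zofia's siblings and their issue per stirpes.
Oleg left no surviving issue, so that branch lapses and is disregarded.
The estate is divided into 2 equal shares of 1/2 among Mieczyslaw, Stanislawa.
Mieczyslaw predeceased; the 1/2 allotted to Mieczyslaw's branch passes to Mieczyslaw's issue by representation.
The 1/2 is divided into 4 equal shares of 1/8 among Jolanta, Nadia, Radoslaw, Czeslaw.
Jolanta is living and takes 1/8.
Nadia is living and takes 1/8.
Radoslaw is living and takes 1/8.
Czeslaw is living and takes 1/8.
Stanislawa is living and takes 1/2.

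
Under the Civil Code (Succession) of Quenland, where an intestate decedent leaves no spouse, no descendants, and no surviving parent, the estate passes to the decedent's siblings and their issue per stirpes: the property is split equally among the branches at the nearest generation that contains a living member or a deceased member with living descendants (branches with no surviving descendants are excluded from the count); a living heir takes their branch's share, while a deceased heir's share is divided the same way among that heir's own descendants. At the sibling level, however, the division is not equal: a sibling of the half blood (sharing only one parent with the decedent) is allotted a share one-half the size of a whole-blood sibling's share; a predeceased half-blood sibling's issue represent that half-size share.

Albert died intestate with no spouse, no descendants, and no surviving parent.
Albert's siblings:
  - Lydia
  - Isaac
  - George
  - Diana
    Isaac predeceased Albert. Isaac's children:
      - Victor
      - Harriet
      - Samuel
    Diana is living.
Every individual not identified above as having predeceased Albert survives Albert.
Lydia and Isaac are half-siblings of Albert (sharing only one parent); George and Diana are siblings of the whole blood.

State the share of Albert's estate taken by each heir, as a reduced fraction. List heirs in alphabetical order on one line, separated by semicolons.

Diana 1/3; George 1/3; Harriet 1/18; Lydia 1/6; Samuel 1/18; Victor 1/18

No spouse, descendants, or parent survives, so the estate passes to Albert's siblings per stirpes.
Half-blood siblings count for one-half the weight of whole-blood siblings at the initial division.
Dividing 1 in proportion to weights (total weight 3): Lydia (weight 1/2) → 1/6; Isaac (weight 1/2) → 1/6; George (weight 1) → 1/3; Diana (weight 1) → 1/3.
Lydia is living and takes 1/6.
Isaac predeceased; the 1/6 allotted to Isaac's branch passes to Isaac's issue by representation.
The 1/6 is divided into 3 equal shares of 1/18 among Victor, Harriet, Samuel.
Victor is living and takes 1/18.
Harriet is living and takes 1/18.
Samuel is living and takes 1/18.
George is living and takes 1/3.
Diana is living and takes 1/3.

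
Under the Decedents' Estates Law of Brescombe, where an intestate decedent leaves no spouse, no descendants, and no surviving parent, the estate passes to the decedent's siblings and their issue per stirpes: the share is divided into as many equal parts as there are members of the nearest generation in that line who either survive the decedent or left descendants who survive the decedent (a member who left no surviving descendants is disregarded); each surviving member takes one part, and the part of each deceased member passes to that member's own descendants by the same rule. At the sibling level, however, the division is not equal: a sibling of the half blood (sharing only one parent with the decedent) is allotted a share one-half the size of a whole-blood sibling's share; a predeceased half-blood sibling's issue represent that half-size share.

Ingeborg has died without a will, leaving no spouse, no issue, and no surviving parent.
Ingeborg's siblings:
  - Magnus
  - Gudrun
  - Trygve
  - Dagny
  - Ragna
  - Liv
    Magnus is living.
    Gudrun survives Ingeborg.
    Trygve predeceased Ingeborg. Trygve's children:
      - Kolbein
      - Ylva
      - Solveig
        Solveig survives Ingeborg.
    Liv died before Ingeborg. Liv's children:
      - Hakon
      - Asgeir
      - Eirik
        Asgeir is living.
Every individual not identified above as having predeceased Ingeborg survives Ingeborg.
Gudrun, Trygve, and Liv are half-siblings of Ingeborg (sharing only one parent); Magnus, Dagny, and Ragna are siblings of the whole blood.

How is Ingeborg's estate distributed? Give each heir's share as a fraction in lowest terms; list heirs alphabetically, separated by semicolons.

Asgeir 1/27; Dagny 2/9; Eirik 1/27; Gudrun 1/9; Hakon 1/27; Kolbein 1/27; Magnus 2/9; Ragna 2/9; Solveig 1/27; Ylva 1/27

No spouse, descendants, or parent survives, so the estate passes to Ingeborg's siblings per stirpes.
Half-blood siblings count for one-half the weight of whole-blood siblings at the initial division.
Dividing 1 in proportion to weights (total weight 9/2): Magnus (weight 1) → 2/9; Gudrun (weight 1/2) → 1/9; Trygve (weight 1/2) → 1/9; Dagny (weight 1) → 2/9; Ragna (weight 1) → 2/9; Liv (weight 1/2) → 1/9.
Magnus is living and takes 2/9.
Gudrun is living and takes 1/9.
Trygve predeceased; the 1/9 allotted to Trygve's branch passes to Trygve's issue by representation.
The 1/9 is divided into 3 equal shares of 1/27 among Kolbein, Ylva, Solveig.
Kolbein is living and takes 1/27.
Ylva is living and takes 1/27.
Solveig is living and takes 1/27.
Dagny is living and takes 2/9.
Ragna is living and takes 2/9.
Liv predeceased; the 1/9 allotted to Liv's branch passes to Liv's issue by representation.
The 1/9 is divided into 3 equal shares of 1/27 among Hakon, Asgeir, Eirik.
Hakon is living and takes 1/27.
Asgeir is living and takes 1/27.
Eirik is living and takes 1/27.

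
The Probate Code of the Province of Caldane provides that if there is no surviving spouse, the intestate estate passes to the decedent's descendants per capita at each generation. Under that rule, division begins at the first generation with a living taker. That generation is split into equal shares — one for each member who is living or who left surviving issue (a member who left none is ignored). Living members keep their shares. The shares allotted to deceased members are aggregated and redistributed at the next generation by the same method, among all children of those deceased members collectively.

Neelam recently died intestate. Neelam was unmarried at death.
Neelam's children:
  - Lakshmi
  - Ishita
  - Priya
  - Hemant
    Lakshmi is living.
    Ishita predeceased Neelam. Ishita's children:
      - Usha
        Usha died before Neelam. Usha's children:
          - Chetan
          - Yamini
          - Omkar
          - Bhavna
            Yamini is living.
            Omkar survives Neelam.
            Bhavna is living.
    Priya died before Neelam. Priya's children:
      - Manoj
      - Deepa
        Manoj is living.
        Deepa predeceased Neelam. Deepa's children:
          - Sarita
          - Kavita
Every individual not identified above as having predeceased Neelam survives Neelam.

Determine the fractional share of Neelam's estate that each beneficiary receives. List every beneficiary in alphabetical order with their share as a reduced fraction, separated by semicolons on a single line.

There is no surviving spouse, so the entire estate passes to Neelam's descendants per capita at each generation.
At generation 1 (Lakshmi, Ishita, Priya, Hemant) there are 4 shares of (1)/4 = 1/4 each.
Living: Lakshmi and Hemant — each takes 1/4.
Deceased: Ishita and Priya. Their combined 1/2 is pooled and carried to generation 2.
At generation 2 (Usha, Manoj, Deepa) there are 3 shares of (1/2)/3 = 1/6 each.
Living: Manoj — each takes 1/6.
Deceased: Usha and Deepa. Their combined 1/3 is pooled and carried to generation 3.
At generation 3 (Chetan, Yamini, Omkar, Bhavna, Sarita, Kavita) there are 6 shares of (1/3)/6 = 1/18 each.
Living: Chetan, Yamini, Omkar, Bhavna, Sarita, and Kavita — each takes 1/18.

Bhavna 1/18; Chetan 1/18; Hemant 1/4; Kavita 1/18; Lakshmi 1/4; Manoj 1/6; Omkar 1/18; Sarita 1/18; Yamini 1/18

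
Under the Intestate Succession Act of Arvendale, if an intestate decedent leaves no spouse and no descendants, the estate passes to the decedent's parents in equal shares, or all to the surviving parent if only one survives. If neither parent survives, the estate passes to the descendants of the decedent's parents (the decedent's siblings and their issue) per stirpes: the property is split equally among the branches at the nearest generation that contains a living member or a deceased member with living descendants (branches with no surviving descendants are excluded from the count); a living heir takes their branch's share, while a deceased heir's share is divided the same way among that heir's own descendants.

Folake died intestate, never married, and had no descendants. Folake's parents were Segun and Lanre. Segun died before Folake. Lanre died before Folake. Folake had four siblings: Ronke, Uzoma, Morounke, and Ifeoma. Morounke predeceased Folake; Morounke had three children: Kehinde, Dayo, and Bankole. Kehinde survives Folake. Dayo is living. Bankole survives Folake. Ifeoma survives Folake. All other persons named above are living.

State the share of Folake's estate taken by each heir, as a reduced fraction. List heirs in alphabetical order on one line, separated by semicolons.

Bankole 1/12; Dayo 1/12; Ifeoma 1/4; Kehinde 1/12; Ronke 1/4; Uzoma 1/4

Neither parent survives and there are no descendants, so the estate passes to Folake's siblings and their issue per stirpes.
The estate is divided into 4 equal shares of 1/4 among Ronke, Uzoma, Morounke, Ifeoma.
Ronke is living and takes 1/4.
Uzoma is living and takes 1/4.
Morounke predeceased; the 1/4 allotted to Morounke's branch passes to Morounke's issue by representation.
The 1/4 is divided into 3 equal shares of 1/12 among Kehinde, Dayo, Bankole.
Kehinde is living and takes 1/12.
Dayo is living and takes 1/12.
Bankole is living and takes 1/12.
Ifeoma is living and takes 1/4.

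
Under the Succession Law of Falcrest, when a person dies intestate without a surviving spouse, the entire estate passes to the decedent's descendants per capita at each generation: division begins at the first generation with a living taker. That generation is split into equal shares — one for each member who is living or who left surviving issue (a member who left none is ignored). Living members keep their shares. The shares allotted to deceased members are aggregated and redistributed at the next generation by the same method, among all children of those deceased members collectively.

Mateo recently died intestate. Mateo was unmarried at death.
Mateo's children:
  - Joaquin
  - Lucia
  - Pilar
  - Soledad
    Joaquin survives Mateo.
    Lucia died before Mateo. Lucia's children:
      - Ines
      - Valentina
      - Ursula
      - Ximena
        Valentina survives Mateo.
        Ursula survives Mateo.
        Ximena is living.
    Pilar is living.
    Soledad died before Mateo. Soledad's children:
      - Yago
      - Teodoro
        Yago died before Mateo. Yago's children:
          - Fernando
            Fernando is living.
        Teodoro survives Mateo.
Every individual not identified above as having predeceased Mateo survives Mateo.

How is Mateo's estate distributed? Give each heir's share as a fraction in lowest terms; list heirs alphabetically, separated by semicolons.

There is no surviving spouse, so the entire estate passes to Mateo's descendants per capita at each generation.
At generation 1 (Joaquin, Lucia, Pilar, Soledad) there are 4 shares of (1)/4 = 1/4 each.
Living: Joaquin and Pilar — each takes 1/4.
Deceased: Lucia and Soledad. Their combined 1/2 is pooled and carried to generation 2.
At generation 2 (Ines, Valentina, Ursula, Ximena, Yago, Teodoro) there are 6 shares of (1/2)/6 = 1/12 each.
Living: Ines, Valentina, Ursula, Ximena, and Teodoro — each takes 1/12.
Deceased: Yago. That 1/12 share is carried to generation 3.
At generation 3 (Fernando) there are 1 shares of (1/12)/1 = 1/12 each.
Living: Fernando — each takes 1/12.

Fernando 1/12; Ines 1/12; Joaquin 1/4; Pilar 1/4; Teodoro 1/12; Ursula 1/12; Valentina 1/12; Ximena 1/12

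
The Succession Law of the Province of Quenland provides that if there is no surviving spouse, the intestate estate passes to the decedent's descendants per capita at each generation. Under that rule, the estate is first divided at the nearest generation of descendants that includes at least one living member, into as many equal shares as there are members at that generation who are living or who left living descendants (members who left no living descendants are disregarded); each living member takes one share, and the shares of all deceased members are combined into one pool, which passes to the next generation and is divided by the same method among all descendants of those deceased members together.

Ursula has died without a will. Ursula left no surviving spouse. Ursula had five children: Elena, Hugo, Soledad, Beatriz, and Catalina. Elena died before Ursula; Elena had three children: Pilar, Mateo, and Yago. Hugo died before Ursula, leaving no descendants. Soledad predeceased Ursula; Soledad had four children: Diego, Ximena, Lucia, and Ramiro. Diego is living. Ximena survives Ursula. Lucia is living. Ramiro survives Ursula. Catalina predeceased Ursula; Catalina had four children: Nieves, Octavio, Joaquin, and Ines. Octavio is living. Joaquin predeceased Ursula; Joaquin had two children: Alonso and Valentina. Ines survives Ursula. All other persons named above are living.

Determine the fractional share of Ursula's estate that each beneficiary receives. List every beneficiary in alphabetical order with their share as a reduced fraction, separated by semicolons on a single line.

There is no surviving spouse, so the entire estate passes to Ursula's descendants per capita at each generation.
At generation 1 (Elena, Soledad, Beatriz, Catalina) there are 4 shares of (1)/4 = 1/4 each.
Living: Beatriz — each takes 1/4.
Deceased: Elena, Soledad, and Catalina. Their combined 3/4 is pooled and carried to generation 2.
At generation 2 (Pilar, Mateo, Yago, Diego, Ximena, Lucia, Ramiro, Nieves, Octavio, Joaquin, Ines) there are 11 shares of (3/4)/11 = 3/44 each.
Living: Pilar, Mateo, Yago, Diego, Ximena, Lucia, Ramiro, Nieves, Octavio, and Ines — each takes 3/44.
Deceased: Joaquin. That 3/44 share is carried to generation 3.
At generation 3 (Alonso, Valentina) there are 2 shares of (3/44)/2 = 3/88 each.
Living: Alonso and Valentina — each takes 3/88.

Alonso 3/88; Beatriz 1/4; Diego 3/44; Ines 3/44; Lucia 3/44; Mateo 3/44; Nieves 3/44; Octavio 3/44; Pilar 3/44; Ramiro 3/44; Valentina 3/88; Ximena 3/44; Yago 3/44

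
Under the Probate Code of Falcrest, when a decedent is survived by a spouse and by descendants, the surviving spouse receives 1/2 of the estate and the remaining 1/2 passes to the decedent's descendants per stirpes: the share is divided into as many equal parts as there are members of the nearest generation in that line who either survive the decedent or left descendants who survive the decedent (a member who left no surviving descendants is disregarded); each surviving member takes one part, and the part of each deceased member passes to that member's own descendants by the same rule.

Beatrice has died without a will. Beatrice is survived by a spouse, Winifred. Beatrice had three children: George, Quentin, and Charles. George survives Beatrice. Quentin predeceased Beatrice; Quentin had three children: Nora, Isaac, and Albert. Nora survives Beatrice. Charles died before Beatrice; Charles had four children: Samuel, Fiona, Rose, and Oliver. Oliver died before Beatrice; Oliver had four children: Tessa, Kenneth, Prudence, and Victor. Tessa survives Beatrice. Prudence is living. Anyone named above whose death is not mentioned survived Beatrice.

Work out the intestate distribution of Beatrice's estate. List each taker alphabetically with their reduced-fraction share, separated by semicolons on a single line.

Winifred, as surviving spouse, takes 1/2.
The remaining 1/2 passes to Beatrice's descendants per stirpes.
The 1/2 is divided into 3 equal shares of 1/6 among George, Quentin, Charles.
George is living and takes 1/6.
Quentin predeceased; the 1/6 allotted to Quentin's branch passes to Quentin's issue by representation.
The 1/6 is divided into 3 equal shares of 1/18 among Nora, Isaac, Albert.
Nora is living and takes 1/18.
Isaac is living and takes 1/18.
Albert is living and takes 1/18.
Charles predeceased; the 1/6 allotted to Charles's branch passes to Charles's issue by representation.
The 1/6 is divided into 4 equal shares of 1/24 among Samuel, Fiona, Rose, Oliver.
Samuel is living and takes 1/24.
Fiona is living and takes 1/24.
Rose is living and takes 1/24.
Oliver predeceased; the 1/24 allotted to Oliver's branch passes to Oliver's issue by representation.
The 1/24 is divided into 4 equal shares of 1/96 among Tessa, Kenneth, Prudence, Victor.
Tessa is living and takes 1/96.
Kenneth is living and takes 1/96.
Prudence is living and takes 1/96.
Victor is living and takes 1/96.

Albert 1/18; Fiona 1/24; George 1/6; Isaac 1/18; Kenneth 1/96; Nora 1/18; Prudence 1/96; Rose 1/24; Samuel 1/24; Tessa 1/96; Victor 1/96; Winifred 1/2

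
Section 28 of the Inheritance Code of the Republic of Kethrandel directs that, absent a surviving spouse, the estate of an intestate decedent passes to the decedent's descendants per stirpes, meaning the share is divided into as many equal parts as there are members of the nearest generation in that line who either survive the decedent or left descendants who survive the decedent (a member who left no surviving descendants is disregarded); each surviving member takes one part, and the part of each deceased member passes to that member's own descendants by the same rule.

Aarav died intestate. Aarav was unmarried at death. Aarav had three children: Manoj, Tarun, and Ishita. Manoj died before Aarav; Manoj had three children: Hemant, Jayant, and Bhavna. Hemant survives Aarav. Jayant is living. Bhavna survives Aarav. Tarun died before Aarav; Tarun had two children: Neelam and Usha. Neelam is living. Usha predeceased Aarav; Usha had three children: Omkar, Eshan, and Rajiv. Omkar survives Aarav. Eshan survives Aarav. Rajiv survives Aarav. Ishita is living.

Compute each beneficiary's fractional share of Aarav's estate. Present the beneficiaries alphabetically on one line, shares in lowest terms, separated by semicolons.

There is no surviving spouse, so the entire estate passes to Aarav's descendants per stirpes.
The estate is divided into 3 equal shares of 1/3 among Manoj, Tarun, Ishita.
Manoj predeceased; the 1/3 allotted to Manoj's branch passes to Manoj's issue by representation.
The 1/3 is divided into 3 equal shares of 1/9 among Hemant, Jayant, Bhavna.
Hemant is living and takes 1/9.
Jayant is living and takes 1/9.
Bhavna is living and takes 1/9.
Tarun predeceased; the 1/3 allotted to Tarun's branch passes to Tarun's issue by representation.
The 1/3 is divided into 2 equal shares of 1/6 among Neelam, Usha.
Neelam is living and takes 1/6.
Usha predeceased; the 1/6 allotted to Usha's branch passes to Usha's issue by representation.
The 1/6 is divided into 3 equal shares of 1/18 among Omkar, Eshan, Rajiv.
Omkar is living and takes 1/18.
Eshan is living and takes 1/18.
Rajiv is living and takes 1/18.
Ishita is living and takes 1/3.

Bhavna 1/9; Eshan 1/18; Hemant 1/9; Ishita 1/3; Jayant 1/9; Neelam 1/6; Omkar 1/18; Rajiv 1/18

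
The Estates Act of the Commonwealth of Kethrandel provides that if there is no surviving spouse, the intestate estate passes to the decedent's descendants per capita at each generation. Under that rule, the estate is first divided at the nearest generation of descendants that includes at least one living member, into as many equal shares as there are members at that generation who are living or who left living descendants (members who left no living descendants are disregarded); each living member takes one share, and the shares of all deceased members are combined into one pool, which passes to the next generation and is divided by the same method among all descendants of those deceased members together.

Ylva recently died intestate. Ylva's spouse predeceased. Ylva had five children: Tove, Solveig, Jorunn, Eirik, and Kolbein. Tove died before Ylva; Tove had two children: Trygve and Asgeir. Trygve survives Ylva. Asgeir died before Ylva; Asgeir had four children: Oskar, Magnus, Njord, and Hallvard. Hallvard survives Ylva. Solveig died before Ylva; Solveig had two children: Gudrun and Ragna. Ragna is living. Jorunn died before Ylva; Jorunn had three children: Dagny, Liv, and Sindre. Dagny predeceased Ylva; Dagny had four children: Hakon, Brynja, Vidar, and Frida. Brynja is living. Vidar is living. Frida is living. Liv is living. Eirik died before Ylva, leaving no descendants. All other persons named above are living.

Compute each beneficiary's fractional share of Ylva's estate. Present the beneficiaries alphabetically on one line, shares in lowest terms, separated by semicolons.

There is no surviving spouse, so the entire estate passes to Ylva's descendants per capita at each generation.
At generation 1 (Tove, Solveig, Jorunn, Kolbein) there are 4 shares of (1)/4 = 1/4 each.
Living: Kolbein — each takes 1/4.
Deceased: Tove, Solveig, and Jorunn. Their combined 3/4 is pooled and carried to generation 2.
At generation 2 (Trygve, Asgeir, Gudrun, Ragna, Dagny, Liv, Sindre) there are 7 shares of (3/4)/7 = 3/28 each.
Living: Trygve, Gudrun, Ragna, Liv, and Sindre — each takes 3/28.
Deceased: Asgeir and Dagny. Their combined 3/14 is pooled and carried to generation 3.
At generation 3 (Oskar, Magnus, Njord, Hallvard, Hakon, Brynja, Vidar, Frida) there are 8 shares of (3/14)/8 = 3/112 each.
Living: Oskar, Magnus, Njord, Hallvard, Hakon, Brynja, Vidar, and Frida — each takes 3/112.

Brynja 3/112; Frida 3/112; Gudrun 3/28; Hakon 3/112; Hallvard 3/112; Kolbein 1/4; Liv 3/28; Magnus 3/112; Njord 3/112; Oskar 3/112; Ragna 3/28; Sindre 3/28; Trygve 3/28; Vidar 3/112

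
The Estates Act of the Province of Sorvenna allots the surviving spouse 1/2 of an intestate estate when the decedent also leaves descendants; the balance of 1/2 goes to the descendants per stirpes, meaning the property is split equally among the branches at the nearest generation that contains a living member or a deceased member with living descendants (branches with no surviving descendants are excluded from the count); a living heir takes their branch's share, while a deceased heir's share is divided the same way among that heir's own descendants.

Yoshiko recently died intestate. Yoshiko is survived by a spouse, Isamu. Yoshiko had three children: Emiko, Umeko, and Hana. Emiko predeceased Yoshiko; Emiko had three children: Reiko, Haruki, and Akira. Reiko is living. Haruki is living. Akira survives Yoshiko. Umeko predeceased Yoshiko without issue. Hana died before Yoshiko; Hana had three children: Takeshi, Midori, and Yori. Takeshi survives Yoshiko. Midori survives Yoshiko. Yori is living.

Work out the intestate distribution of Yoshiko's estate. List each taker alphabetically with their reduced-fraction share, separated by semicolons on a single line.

Isamu, as surviving spouse, takes 1/2.
The remaining 1/2 passes to Yoshiko's descendants per stirpes.
Umeko left no surviving issue, so that branch lapses and is disregarded.
The 1/2 is divided into 2 equal shares of 1/4 among Emiko, Hana.
Emiko predeceased; the 1/4 allotted to Emiko's branch passes to Emiko's issue by representation.
The 1/4 is divided into 3 equal shares of 1/12 among Reiko, Haruki, Akira.
Reiko is living and takes 1/12.
Haruki is living and takes 1/12.
Akira is living and takes 1/12.
Hana predeceased; the 1/4 allotted to Hana's branch passes to Hana's issue by representation.
The 1/4 is divided into 3 equal shares of 1/12 among Takeshi, Midori, Yori.
Takeshi is living and takes 1/12.
Midori is living and takes 1/12.
Yori is living and takes 1/12.

Akira 1/12; Haruki 1/12; Isamu 1/2; Midori 1/12; Reiko 1/12; Takeshi 1/12; Yori 1/12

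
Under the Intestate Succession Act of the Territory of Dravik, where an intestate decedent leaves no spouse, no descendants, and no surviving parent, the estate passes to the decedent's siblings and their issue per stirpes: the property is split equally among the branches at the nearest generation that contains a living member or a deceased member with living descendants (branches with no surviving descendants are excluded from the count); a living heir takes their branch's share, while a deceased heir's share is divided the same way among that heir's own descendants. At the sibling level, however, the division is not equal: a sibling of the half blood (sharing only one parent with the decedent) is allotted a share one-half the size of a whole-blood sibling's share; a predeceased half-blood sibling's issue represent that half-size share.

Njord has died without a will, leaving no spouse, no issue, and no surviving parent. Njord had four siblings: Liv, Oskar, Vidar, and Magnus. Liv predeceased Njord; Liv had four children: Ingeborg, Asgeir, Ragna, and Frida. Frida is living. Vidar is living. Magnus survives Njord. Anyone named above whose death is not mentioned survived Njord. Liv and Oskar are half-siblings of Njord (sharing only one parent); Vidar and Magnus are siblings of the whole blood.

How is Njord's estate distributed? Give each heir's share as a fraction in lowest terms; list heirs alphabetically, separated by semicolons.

Asgeir 1/24; Frida 1/24; Ingeborg 1/24; Magnus 1/3; Oskar 1/6; Ragna 1/24; Vidar 1/3

No spouse, descendants, or parent survives, so the estate passes to Njord's siblings per stirpes.
Half-blood siblings count for one-half the weight of whole-blood siblings at the initial division.
Dividing 1 in proportion to weights (total weight 3): Liv (weight 1/2) → 1/6; Oskar (weight 1/2) → 1/6; Vidar (weight 1) → 1/3; Magnus (weight 1) → 1/3.
Liv predeceased; the 1/6 allotted to Liv's branch passes to Liv's issue by representation.
The 1/6 is divided into 4 equal shares of 1/24 among Ingeborg, Asgeir, Ragna, Frida.
Ingeborg is living and takes 1/24.
Asgeir is living and takes 1/24.
Ragna is living and takes 1/24.
Frida is living and takes 1/24.
Oskar is living and takes 1/6.
Vidar is living and takes 1/3.
Magnus is living and takes 1/3.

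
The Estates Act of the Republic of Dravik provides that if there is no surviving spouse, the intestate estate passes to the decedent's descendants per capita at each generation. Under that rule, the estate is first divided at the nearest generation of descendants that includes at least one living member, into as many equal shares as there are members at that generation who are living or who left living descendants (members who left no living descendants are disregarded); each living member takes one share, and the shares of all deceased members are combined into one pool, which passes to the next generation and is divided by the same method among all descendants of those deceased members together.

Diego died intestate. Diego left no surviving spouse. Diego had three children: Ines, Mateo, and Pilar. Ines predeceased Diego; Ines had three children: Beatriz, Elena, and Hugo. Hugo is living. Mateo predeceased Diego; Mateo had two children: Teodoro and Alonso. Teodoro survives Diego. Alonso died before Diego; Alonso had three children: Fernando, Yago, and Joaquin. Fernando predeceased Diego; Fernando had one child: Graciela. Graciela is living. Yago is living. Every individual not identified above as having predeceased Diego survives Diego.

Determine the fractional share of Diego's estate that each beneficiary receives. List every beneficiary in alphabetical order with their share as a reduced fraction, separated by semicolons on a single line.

There is no surviving spouse, so the entire estate passes to Diego's descendants per capita at each generation.
At generation 1 (Ines, Mateo, Pilar) there are 3 shares of (1)/3 = 1/3 each.
Living: Pilar — each takes 1/3.
Deceased: Ines and Mateo. Their combined 2/3 is pooled and carried to generation 2.
At generation 2 (Beatriz, Elena, Hugo, Teodoro, Alonso) there are 5 shares of (2/3)/5 = 2/15 each.
Living: Beatriz, Elena, Hugo, and Teodoro — each takes 2/15.
Deceased: Alonso. That 2/15 share is carried to generation 3.
At generation 3 (Fernando, Yago, Joaquin) there are 3 shares of (2/15)/3 = 2/45 each.
Living: Yago and Joaquin — each takes 2/45.
Deceased: Fernando. That 2/45 share is carried to generation 4.
At generation 4 (Graciela) there are 1 shares of (2/45)/1 = 2/45 each.
Living: Graciela — each takes 2/45.

Beatriz 2/15; Elena 2/15; Graciela 2/45; Hugo 2/15; Joaquin 2/45; Pilar 1/3; Teodoro 2/15; Yago 2/45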